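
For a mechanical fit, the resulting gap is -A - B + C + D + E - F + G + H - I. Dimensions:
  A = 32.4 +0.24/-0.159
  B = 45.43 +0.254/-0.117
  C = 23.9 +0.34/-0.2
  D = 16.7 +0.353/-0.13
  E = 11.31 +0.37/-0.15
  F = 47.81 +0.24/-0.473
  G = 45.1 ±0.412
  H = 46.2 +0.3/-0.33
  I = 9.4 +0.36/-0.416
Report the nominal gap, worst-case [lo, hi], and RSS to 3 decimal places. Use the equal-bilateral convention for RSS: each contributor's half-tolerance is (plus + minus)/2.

Stack each dimension's contribution:
  -A: nom -32.400 → Σnom=-32.400; wc +0.159/-0.240 → slack +0.159/-0.240; half-tol=0.200, Σhalf²=0.039800
  -B: nom -45.430 → Σnom=-77.830; wc +0.117/-0.254 → slack +0.276/-0.494; half-tol=0.185, Σhalf²=0.074210
  +C: nom +23.900 → Σnom=-53.930; wc +0.340/-0.200 → slack +0.616/-0.694; half-tol=0.270, Σhalf²=0.147111
  +D: nom +16.700 → Σnom=-37.230; wc +0.353/-0.130 → slack +0.969/-0.824; half-tol=0.241, Σhalf²=0.205433
  +E: nom +11.310 → Σnom=-25.920; wc +0.370/-0.150 → slack +1.339/-0.974; half-tol=0.260, Σhalf²=0.273033
  -F: nom -47.810 → Σnom=-73.730; wc +0.473/-0.240 → slack +1.812/-1.214; half-tol=0.356, Σhalf²=0.400125
  +G: nom +45.100 → Σnom=-28.630; wc +0.412/-0.412 → slack +2.224/-1.626; half-tol=0.412, Σhalf²=0.569869
  +H: nom +46.200 → Σnom=17.570; wc +0.300/-0.330 → slack +2.524/-1.956; half-tol=0.315, Σhalf²=0.669094
  -I: nom -9.400 → Σnom=8.170; wc +0.416/-0.360 → slack +2.940/-2.316; half-tol=0.388, Σhalf²=0.819638
Nominal = 8.170. Worst-case = [8.170 - 2.316, 8.170 + 2.940] = [5.854, 11.110]. RSS = √0.819638 = 0.905.

nominal=8.170 wc=[5.854,11.110] rss=0.905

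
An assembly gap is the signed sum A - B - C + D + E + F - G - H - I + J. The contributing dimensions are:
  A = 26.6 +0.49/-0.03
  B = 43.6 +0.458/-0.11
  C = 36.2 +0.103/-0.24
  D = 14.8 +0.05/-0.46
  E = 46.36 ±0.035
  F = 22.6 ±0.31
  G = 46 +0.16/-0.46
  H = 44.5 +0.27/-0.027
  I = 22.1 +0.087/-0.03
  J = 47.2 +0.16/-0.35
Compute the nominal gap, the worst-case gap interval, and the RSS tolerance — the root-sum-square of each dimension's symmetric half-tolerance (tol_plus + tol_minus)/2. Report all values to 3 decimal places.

nominal=-34.840 wc=[-37.103,-32.928] rss=0.726

Stack each dimension's contribution:
  +A: nom +26.600 → Σnom=26.600; wc +0.490/-0.030 → slack +0.490/-0.030; half-tol=0.260, Σhalf²=0.067600
  -B: nom -43.600 → Σnom=-17.000; wc +0.110/-0.458 → slack +0.600/-0.488; half-tol=0.284, Σhalf²=0.148256
  -C: nom -36.200 → Σnom=-53.200; wc +0.240/-0.103 → slack +0.840/-0.591; half-tol=0.171, Σhalf²=0.177668
  +D: nom +14.800 → Σnom=-38.400; wc +0.050/-0.460 → slack +0.890/-1.051; half-tol=0.255, Σhalf²=0.242693
  +E: nom +46.360 → Σnom=7.960; wc +0.035/-0.035 → slack +0.925/-1.086; half-tol=0.035, Σhalf²=0.243918
  +F: nom +22.600 → Σnom=30.560; wc +0.310/-0.310 → slack +1.235/-1.396; half-tol=0.310, Σhalf²=0.340018
  -G: nom -46.000 → Σnom=-15.440; wc +0.460/-0.160 → slack +1.695/-1.556; half-tol=0.310, Σhalf²=0.436118
  -H: nom -44.500 → Σnom=-59.940; wc +0.027/-0.270 → slack +1.722/-1.826; half-tol=0.149, Σhalf²=0.458171
  -I: nom -22.100 → Σnom=-82.040; wc +0.030/-0.087 → slack +1.752/-1.913; half-tol=0.058, Σhalf²=0.461593
  +J: nom +47.200 → Σnom=-34.840; wc +0.160/-0.350 → slack +1.912/-2.263; half-tol=0.255, Σhalf²=0.526618
Nominal = -34.840. Worst-case = [-34.840 - 2.263, -34.840 + 1.912] = [-37.103, -32.928]. RSS = √0.526618 = 0.726.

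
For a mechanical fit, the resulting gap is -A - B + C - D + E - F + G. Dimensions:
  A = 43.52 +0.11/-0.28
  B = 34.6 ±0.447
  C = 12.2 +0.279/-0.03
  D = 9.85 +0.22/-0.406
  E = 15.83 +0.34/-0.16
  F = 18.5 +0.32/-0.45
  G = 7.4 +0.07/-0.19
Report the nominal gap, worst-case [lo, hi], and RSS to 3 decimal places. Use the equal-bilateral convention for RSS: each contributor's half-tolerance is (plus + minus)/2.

Stack each dimension's contribution:
  -A: nom -43.520 → Σnom=-43.520; wc +0.280/-0.110 → slack +0.280/-0.110; half-tol=0.195, Σhalf²=0.038025
  -B: nom -34.600 → Σnom=-78.120; wc +0.447/-0.447 → slack +0.727/-0.557; half-tol=0.447, Σhalf²=0.237834
  +C: nom +12.200 → Σnom=-65.920; wc +0.279/-0.030 → slack +1.006/-0.587; half-tol=0.155, Σhalf²=0.261704
  -D: nom -9.850 → Σnom=-75.770; wc +0.406/-0.220 → slack +1.412/-0.807; half-tol=0.313, Σhalf²=0.359673
  +E: nom +15.830 → Σnom=-59.940; wc +0.340/-0.160 → slack +1.752/-0.967; half-tol=0.250, Σhalf²=0.422173
  -F: nom -18.500 → Σnom=-78.440; wc +0.450/-0.320 → slack +2.202/-1.287; half-tol=0.385, Σhalf²=0.570398
  +G: nom +7.400 → Σnom=-71.040; wc +0.070/-0.190 → slack +2.272/-1.477; half-tol=0.130, Σhalf²=0.587298
Nominal = -71.040. Worst-case = [-71.040 - 1.477, -71.040 + 2.272] = [-72.517, -68.768]. RSS = √0.587298 = 0.766.

nominal=-71.040 wc=[-72.517,-68.768] rss=0.766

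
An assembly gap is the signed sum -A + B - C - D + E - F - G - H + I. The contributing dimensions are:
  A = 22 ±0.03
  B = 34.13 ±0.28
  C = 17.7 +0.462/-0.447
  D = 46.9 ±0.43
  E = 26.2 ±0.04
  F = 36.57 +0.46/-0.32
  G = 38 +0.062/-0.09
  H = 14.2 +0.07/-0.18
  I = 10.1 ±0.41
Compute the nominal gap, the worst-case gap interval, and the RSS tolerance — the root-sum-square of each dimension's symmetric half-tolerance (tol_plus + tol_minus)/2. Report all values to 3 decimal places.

Stack each dimension's contribution:
  -A: nom -22.000 → Σnom=-22.000; wc +0.030/-0.030 → slack +0.030/-0.030; half-tol=0.030, Σhalf²=0.000900
  +B: nom +34.130 → Σnom=12.130; wc +0.280/-0.280 → slack +0.310/-0.310; half-tol=0.280, Σhalf²=0.079300
  -C: nom -17.700 → Σnom=-5.570; wc +0.447/-0.462 → slack +0.757/-0.772; half-tol=0.455, Σhalf²=0.285870
  -D: nom -46.900 → Σnom=-52.470; wc +0.430/-0.430 → slack +1.187/-1.202; half-tol=0.430, Σhalf²=0.470770
  +E: nom +26.200 → Σnom=-26.270; wc +0.040/-0.040 → slack +1.227/-1.242; half-tol=0.040, Σhalf²=0.472370
  -F: nom -36.570 → Σnom=-62.840; wc +0.320/-0.460 → slack +1.547/-1.702; half-tol=0.390, Σhalf²=0.624470
  -G: nom -38.000 → Σnom=-100.840; wc +0.090/-0.062 → slack +1.637/-1.764; half-tol=0.076, Σhalf²=0.630246
  -H: nom -14.200 → Σnom=-115.040; wc +0.180/-0.070 → slack +1.817/-1.834; half-tol=0.125, Σhalf²=0.645871
  +I: nom +10.100 → Σnom=-104.940; wc +0.410/-0.410 → slack +2.227/-2.244; half-tol=0.410, Σhalf²=0.813971
Nominal = -104.940. Worst-case = [-104.940 - 2.244, -104.940 + 2.227] = [-107.184, -102.713]. RSS = √0.813971 = 0.902.

nominal=-104.940 wc=[-107.184,-102.713] rss=0.902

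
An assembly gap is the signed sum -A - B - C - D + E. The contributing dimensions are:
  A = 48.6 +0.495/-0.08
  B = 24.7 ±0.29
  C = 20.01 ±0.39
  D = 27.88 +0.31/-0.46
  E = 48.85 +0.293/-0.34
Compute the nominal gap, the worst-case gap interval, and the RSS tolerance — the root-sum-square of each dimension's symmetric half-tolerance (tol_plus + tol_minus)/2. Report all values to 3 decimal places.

nominal=-72.340 wc=[-74.165,-70.827] rss=0.753

Stack each dimension's contribution:
  -A: nom -48.600 → Σnom=-48.600; wc +0.080/-0.495 → slack +0.080/-0.495; half-tol=0.287, Σhalf²=0.082656
  -B: nom -24.700 → Σnom=-73.300; wc +0.290/-0.290 → slack +0.370/-0.785; half-tol=0.290, Σhalf²=0.166756
  -C: nom -20.010 → Σnom=-93.310; wc +0.390/-0.390 → slack +0.760/-1.175; half-tol=0.390, Σhalf²=0.318856
  -D: nom -27.880 → Σnom=-121.190; wc +0.460/-0.310 → slack +1.220/-1.485; half-tol=0.385, Σhalf²=0.467081
  +E: nom +48.850 → Σnom=-72.340; wc +0.293/-0.340 → slack +1.513/-1.825; half-tol=0.317, Σhalf²=0.567253
Nominal = -72.340. Worst-case = [-72.340 - 1.825, -72.340 + 1.513] = [-74.165, -70.827]. RSS = √0.567253 = 0.753.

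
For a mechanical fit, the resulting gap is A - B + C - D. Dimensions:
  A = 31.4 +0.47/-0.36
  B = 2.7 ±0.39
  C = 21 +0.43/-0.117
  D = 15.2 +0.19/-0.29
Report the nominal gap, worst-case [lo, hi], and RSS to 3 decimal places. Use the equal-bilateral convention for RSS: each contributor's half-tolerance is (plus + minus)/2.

nominal=34.500 wc=[33.443,36.080] rss=0.676

Stack each dimension's contribution:
  +A: nom +31.400 → Σnom=31.400; wc +0.470/-0.360 → slack +0.470/-0.360; half-tol=0.415, Σhalf²=0.172225
  -B: nom -2.700 → Σnom=28.700; wc +0.390/-0.390 → slack +0.860/-0.750; half-tol=0.390, Σhalf²=0.324325
  +C: nom +21.000 → Σnom=49.700; wc +0.430/-0.117 → slack +1.290/-0.867; half-tol=0.274, Σhalf²=0.399127
  -D: nom -15.200 → Σnom=34.500; wc +0.290/-0.190 → slack +1.580/-1.057; half-tol=0.240, Σhalf²=0.456727
Nominal = 34.500. Worst-case = [34.500 - 1.057, 34.500 + 1.580] = [33.443, 36.080]. RSS = √0.456727 = 0.676.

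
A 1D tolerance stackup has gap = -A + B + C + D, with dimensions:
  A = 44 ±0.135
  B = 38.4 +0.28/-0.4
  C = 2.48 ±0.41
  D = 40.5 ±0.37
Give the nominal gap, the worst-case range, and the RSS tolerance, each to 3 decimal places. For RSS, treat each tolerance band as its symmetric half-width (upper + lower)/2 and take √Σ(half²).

nominal=37.380 wc=[36.065,38.575] rss=0.662

Stack each dimension's contribution:
  -A: nom -44.000 → Σnom=-44.000; wc +0.135/-0.135 → slack +0.135/-0.135; half-tol=0.135, Σhalf²=0.018225
  +B: nom +38.400 → Σnom=-5.600; wc +0.280/-0.400 → slack +0.415/-0.535; half-tol=0.340, Σhalf²=0.133825
  +C: nom +2.480 → Σnom=-3.120; wc +0.410/-0.410 → slack +0.825/-0.945; half-tol=0.410, Σhalf²=0.301925
  +D: nom +40.500 → Σnom=37.380; wc +0.370/-0.370 → slack +1.195/-1.315; half-tol=0.370, Σhalf²=0.438825
Nominal = 37.380. Worst-case = [37.380 - 1.315, 37.380 + 1.195] = [36.065, 38.575]. RSS = √0.438825 = 0.662.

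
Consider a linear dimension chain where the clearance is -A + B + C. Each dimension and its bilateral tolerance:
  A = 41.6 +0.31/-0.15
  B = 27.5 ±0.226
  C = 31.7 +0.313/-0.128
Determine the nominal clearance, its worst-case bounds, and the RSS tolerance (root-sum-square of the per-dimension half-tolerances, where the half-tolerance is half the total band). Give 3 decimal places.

Stack each dimension's contribution:
  -A: nom -41.600 → Σnom=-41.600; wc +0.150/-0.310 → slack +0.150/-0.310; half-tol=0.230, Σhalf²=0.052900
  +B: nom +27.500 → Σnom=-14.100; wc +0.226/-0.226 → slack +0.376/-0.536; half-tol=0.226, Σhalf²=0.103976
  +C: nom +31.700 → Σnom=17.600; wc +0.313/-0.128 → slack +0.689/-0.664; half-tol=0.221, Σhalf²=0.152596
Nominal = 17.600. Worst-case = [17.600 - 0.664, 17.600 + 0.689] = [16.936, 18.289]. RSS = √0.152596 = 0.391.

nominal=17.600 wc=[16.936,18.289] rss=0.391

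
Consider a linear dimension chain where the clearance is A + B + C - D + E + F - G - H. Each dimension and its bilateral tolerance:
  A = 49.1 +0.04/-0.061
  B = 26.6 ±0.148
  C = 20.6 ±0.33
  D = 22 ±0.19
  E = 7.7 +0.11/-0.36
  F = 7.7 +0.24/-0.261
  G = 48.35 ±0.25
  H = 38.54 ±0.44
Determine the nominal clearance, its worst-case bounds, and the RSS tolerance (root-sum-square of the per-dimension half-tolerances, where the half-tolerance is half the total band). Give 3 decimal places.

nominal=2.810 wc=[0.770,4.558] rss=0.737

Stack each dimension's contribution:
  +A: nom +49.100 → Σnom=49.100; wc +0.040/-0.061 → slack +0.040/-0.061; half-tol=0.051, Σhalf²=0.002550
  +B: nom +26.600 → Σnom=75.700; wc +0.148/-0.148 → slack +0.188/-0.209; half-tol=0.148, Σhalf²=0.024454
  +C: nom +20.600 → Σnom=96.300; wc +0.330/-0.330 → slack +0.518/-0.539; half-tol=0.330, Σhalf²=0.133354
  -D: nom -22.000 → Σnom=74.300; wc +0.190/-0.190 → slack +0.708/-0.729; half-tol=0.190, Σhalf²=0.169454
  +E: nom +7.700 → Σnom=82.000; wc +0.110/-0.360 → slack +0.818/-1.089; half-tol=0.235, Σhalf²=0.224679
  +F: nom +7.700 → Σnom=89.700; wc +0.240/-0.261 → slack +1.058/-1.350; half-tol=0.251, Σhalf²=0.287430
  -G: nom -48.350 → Σnom=41.350; wc +0.250/-0.250 → slack +1.308/-1.600; half-tol=0.250, Σhalf²=0.349930
  -H: nom -38.540 → Σnom=2.810; wc +0.440/-0.440 → slack +1.748/-2.040; half-tol=0.440, Σhalf²=0.543529
Nominal = 2.810. Worst-case = [2.810 - 2.040, 2.810 + 1.748] = [0.770, 4.558]. RSS = √0.543529 = 0.737.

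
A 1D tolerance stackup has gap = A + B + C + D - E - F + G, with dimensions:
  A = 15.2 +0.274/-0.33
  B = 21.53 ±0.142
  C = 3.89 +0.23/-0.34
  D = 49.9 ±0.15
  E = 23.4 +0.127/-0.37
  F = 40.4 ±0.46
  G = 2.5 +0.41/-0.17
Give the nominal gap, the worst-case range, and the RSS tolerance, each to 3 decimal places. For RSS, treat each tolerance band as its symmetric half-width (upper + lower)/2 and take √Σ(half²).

Stack each dimension's contribution:
  +A: nom +15.200 → Σnom=15.200; wc +0.274/-0.330 → slack +0.274/-0.330; half-tol=0.302, Σhalf²=0.091204
  +B: nom +21.530 → Σnom=36.730; wc +0.142/-0.142 → slack +0.416/-0.472; half-tol=0.142, Σhalf²=0.111368
  +C: nom +3.890 → Σnom=40.620; wc +0.230/-0.340 → slack +0.646/-0.812; half-tol=0.285, Σhalf²=0.192593
  +D: nom +49.900 → Σnom=90.520; wc +0.150/-0.150 → slack +0.796/-0.962; half-tol=0.150, Σhalf²=0.215093
  -E: nom -23.400 → Σnom=67.120; wc +0.370/-0.127 → slack +1.166/-1.089; half-tol=0.248, Σhalf²=0.276845
  -F: nom -40.400 → Σnom=26.720; wc +0.460/-0.460 → slack +1.626/-1.549; half-tol=0.460, Σhalf²=0.488445
  +G: nom +2.500 → Σnom=29.220; wc +0.410/-0.170 → slack +2.036/-1.719; half-tol=0.290, Σhalf²=0.572545
Nominal = 29.220. Worst-case = [29.220 - 1.719, 29.220 + 2.036] = [27.501, 31.256]. RSS = √0.572545 = 0.757.

nominal=29.220 wc=[27.501,31.256] rss=0.757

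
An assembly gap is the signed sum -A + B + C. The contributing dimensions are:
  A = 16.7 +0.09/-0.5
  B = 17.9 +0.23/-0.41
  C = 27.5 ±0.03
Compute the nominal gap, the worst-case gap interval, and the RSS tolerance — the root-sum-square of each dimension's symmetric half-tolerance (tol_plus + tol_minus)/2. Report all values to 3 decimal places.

Stack each dimension's contribution:
  -A: nom -16.700 → Σnom=-16.700; wc +0.500/-0.090 → slack +0.500/-0.090; half-tol=0.295, Σhalf²=0.087025
  +B: nom +17.900 → Σnom=1.200; wc +0.230/-0.410 → slack +0.730/-0.500; half-tol=0.320, Σhalf²=0.189425
  +C: nom +27.500 → Σnom=28.700; wc +0.030/-0.030 → slack +0.760/-0.530; half-tol=0.030, Σhalf²=0.190325
Nominal = 28.700. Worst-case = [28.700 - 0.530, 28.700 + 0.760] = [28.170, 29.460]. RSS = √0.190325 = 0.436.

nominal=28.700 wc=[28.170,29.460] rss=0.436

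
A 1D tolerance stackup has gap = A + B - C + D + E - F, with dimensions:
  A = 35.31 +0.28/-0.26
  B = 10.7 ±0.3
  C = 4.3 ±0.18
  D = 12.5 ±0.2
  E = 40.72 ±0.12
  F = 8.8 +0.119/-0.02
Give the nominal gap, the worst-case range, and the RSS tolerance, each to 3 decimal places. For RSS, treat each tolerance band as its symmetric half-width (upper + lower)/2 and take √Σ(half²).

Stack each dimension's contribution:
  +A: nom +35.310 → Σnom=35.310; wc +0.280/-0.260 → slack +0.280/-0.260; half-tol=0.270, Σhalf²=0.072900
  +B: nom +10.700 → Σnom=46.010; wc +0.300/-0.300 → slack +0.580/-0.560; half-tol=0.300, Σhalf²=0.162900
  -C: nom -4.300 → Σnom=41.710; wc +0.180/-0.180 → slack +0.760/-0.740; half-tol=0.180, Σhalf²=0.195300
  +D: nom +12.500 → Σnom=54.210; wc +0.200/-0.200 → slack +0.960/-0.940; half-tol=0.200, Σhalf²=0.235300
  +E: nom +40.720 → Σnom=94.930; wc +0.120/-0.120 → slack +1.080/-1.060; half-tol=0.120, Σhalf²=0.249700
  -F: nom -8.800 → Σnom=86.130; wc +0.020/-0.119 → slack +1.100/-1.179; half-tol=0.069, Σhalf²=0.254530
Nominal = 86.130. Worst-case = [86.130 - 1.179, 86.130 + 1.100] = [84.951, 87.230]. RSS = √0.254530 = 0.505.

nominal=86.130 wc=[84.951,87.230] rss=0.505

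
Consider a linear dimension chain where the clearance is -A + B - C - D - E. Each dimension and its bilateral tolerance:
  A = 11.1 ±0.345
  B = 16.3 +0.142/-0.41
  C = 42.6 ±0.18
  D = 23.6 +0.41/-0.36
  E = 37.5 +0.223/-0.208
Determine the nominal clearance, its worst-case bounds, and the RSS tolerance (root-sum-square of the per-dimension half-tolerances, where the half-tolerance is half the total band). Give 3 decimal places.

Stack each dimension's contribution:
  -A: nom -11.100 → Σnom=-11.100; wc +0.345/-0.345 → slack +0.345/-0.345; half-tol=0.345, Σhalf²=0.119025
  +B: nom +16.300 → Σnom=5.200; wc +0.142/-0.410 → slack +0.487/-0.755; half-tol=0.276, Σhalf²=0.195201
  -C: nom -42.600 → Σnom=-37.400; wc +0.180/-0.180 → slack +0.667/-0.935; half-tol=0.180, Σhalf²=0.227601
  -D: nom -23.600 → Σnom=-61.000; wc +0.360/-0.410 → slack +1.027/-1.345; half-tol=0.385, Σhalf²=0.375826
  -E: nom -37.500 → Σnom=-98.500; wc +0.208/-0.223 → slack +1.235/-1.568; half-tol=0.215, Σhalf²=0.422266
Nominal = -98.500. Worst-case = [-98.500 - 1.568, -98.500 + 1.235] = [-100.068, -97.265]. RSS = √0.422266 = 0.650.

nominal=-98.500 wc=[-100.068,-97.265] rss=0.650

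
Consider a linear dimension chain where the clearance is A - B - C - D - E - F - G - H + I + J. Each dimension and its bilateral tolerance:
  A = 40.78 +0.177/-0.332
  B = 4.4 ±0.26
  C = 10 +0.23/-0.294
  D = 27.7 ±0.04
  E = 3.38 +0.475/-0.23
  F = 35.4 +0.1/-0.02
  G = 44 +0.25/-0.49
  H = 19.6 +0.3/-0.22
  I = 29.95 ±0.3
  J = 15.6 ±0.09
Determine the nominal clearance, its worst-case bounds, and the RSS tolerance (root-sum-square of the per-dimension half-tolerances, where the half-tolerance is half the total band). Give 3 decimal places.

nominal=-58.150 wc=[-60.527,-56.029] rss=0.796

Stack each dimension's contribution:
  +A: nom +40.780 → Σnom=40.780; wc +0.177/-0.332 → slack +0.177/-0.332; half-tol=0.255, Σhalf²=0.064770
  -B: nom -4.400 → Σnom=36.380; wc +0.260/-0.260 → slack +0.437/-0.592; half-tol=0.260, Σhalf²=0.132370
  -C: nom -10.000 → Σnom=26.380; wc +0.294/-0.230 → slack +0.731/-0.822; half-tol=0.262, Σhalf²=0.201014
  -D: nom -27.700 → Σnom=-1.320; wc +0.040/-0.040 → slack +0.771/-0.862; half-tol=0.040, Σhalf²=0.202614
  -E: nom -3.380 → Σnom=-4.700; wc +0.230/-0.475 → slack +1.001/-1.337; half-tol=0.352, Σhalf²=0.326871
  -F: nom -35.400 → Σnom=-40.100; wc +0.020/-0.100 → slack +1.021/-1.437; half-tol=0.060, Σhalf²=0.330471
  -G: nom -44.000 → Σnom=-84.100; wc +0.490/-0.250 → slack +1.511/-1.687; half-tol=0.370, Σhalf²=0.467371
  -H: nom -19.600 → Σnom=-103.700; wc +0.220/-0.300 → slack +1.731/-1.987; half-tol=0.260, Σhalf²=0.534971
  +I: nom +29.950 → Σnom=-73.750; wc +0.300/-0.300 → slack +2.031/-2.287; half-tol=0.300, Σhalf²=0.624970
  +J: nom +15.600 → Σnom=-58.150; wc +0.090/-0.090 → slack +2.121/-2.377; half-tol=0.090, Σhalf²=0.633070
Nominal = -58.150. Worst-case = [-58.150 - 2.377, -58.150 + 2.121] = [-60.527, -56.029]. RSS = √0.633070 = 0.796.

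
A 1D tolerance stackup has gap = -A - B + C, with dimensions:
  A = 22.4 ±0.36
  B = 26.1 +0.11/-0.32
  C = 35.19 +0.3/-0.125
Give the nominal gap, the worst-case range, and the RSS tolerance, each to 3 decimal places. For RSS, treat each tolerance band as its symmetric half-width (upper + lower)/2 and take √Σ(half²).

nominal=-13.310 wc=[-13.905,-12.330] rss=0.470

Stack each dimension's contribution:
  -A: nom -22.400 → Σnom=-22.400; wc +0.360/-0.360 → slack +0.360/-0.360; half-tol=0.360, Σhalf²=0.129600
  -B: nom -26.100 → Σnom=-48.500; wc +0.320/-0.110 → slack +0.680/-0.470; half-tol=0.215, Σhalf²=0.175825
  +C: nom +35.190 → Σnom=-13.310; wc +0.300/-0.125 → slack +0.980/-0.595; half-tol=0.212, Σhalf²=0.220981
Nominal = -13.310. Worst-case = [-13.310 - 0.595, -13.310 + 0.980] = [-13.905, -12.330]. RSS = √0.220981 = 0.470.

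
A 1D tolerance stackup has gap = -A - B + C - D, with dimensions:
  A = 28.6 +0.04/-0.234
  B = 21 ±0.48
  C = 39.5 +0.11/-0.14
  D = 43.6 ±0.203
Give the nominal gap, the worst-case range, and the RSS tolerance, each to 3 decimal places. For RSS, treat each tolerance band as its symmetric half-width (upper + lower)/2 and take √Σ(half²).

Stack each dimension's contribution:
  -A: nom -28.600 → Σnom=-28.600; wc +0.234/-0.040 → slack +0.234/-0.040; half-tol=0.137, Σhalf²=0.018769
  -B: nom -21.000 → Σnom=-49.600; wc +0.480/-0.480 → slack +0.714/-0.520; half-tol=0.480, Σhalf²=0.249169
  +C: nom +39.500 → Σnom=-10.100; wc +0.110/-0.140 → slack +0.824/-0.660; half-tol=0.125, Σhalf²=0.264794
  -D: nom -43.600 → Σnom=-53.700; wc +0.203/-0.203 → slack +1.027/-0.863; half-tol=0.203, Σhalf²=0.306003
Nominal = -53.700. Worst-case = [-53.700 - 0.863, -53.700 + 1.027] = [-54.563, -52.673]. RSS = √0.306003 = 0.553.

nominal=-53.700 wc=[-54.563,-52.673] rss=0.553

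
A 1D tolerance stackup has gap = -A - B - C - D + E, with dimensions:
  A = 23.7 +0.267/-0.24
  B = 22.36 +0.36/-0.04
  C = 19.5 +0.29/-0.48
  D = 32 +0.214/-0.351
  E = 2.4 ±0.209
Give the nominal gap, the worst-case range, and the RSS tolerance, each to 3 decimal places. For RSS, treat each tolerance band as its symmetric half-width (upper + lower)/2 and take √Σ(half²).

Stack each dimension's contribution:
  -A: nom -23.700 → Σnom=-23.700; wc +0.240/-0.267 → slack +0.240/-0.267; half-tol=0.254, Σhalf²=0.064262
  -B: nom -22.360 → Σnom=-46.060; wc +0.040/-0.360 → slack +0.280/-0.627; half-tol=0.200, Σhalf²=0.104262
  -C: nom -19.500 → Σnom=-65.560; wc +0.480/-0.290 → slack +0.760/-0.917; half-tol=0.385, Σhalf²=0.252487
  -D: nom -32.000 → Σnom=-97.560; wc +0.351/-0.214 → slack +1.111/-1.131; half-tol=0.282, Σhalf²=0.332293
  +E: nom +2.400 → Σnom=-95.160; wc +0.209/-0.209 → slack +1.320/-1.340; half-tol=0.209, Σhalf²=0.375974
Nominal = -95.160. Worst-case = [-95.160 - 1.340, -95.160 + 1.320] = [-96.500, -93.840]. RSS = √0.375974 = 0.613.

nominal=-95.160 wc=[-96.500,-93.840] rss=0.613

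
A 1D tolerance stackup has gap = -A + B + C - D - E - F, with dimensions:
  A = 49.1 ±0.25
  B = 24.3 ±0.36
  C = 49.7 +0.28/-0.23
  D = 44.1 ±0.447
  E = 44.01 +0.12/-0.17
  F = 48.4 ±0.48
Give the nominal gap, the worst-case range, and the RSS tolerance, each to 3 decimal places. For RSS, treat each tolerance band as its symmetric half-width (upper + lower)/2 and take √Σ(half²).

Stack each dimension's contribution:
  -A: nom -49.100 → Σnom=-49.100; wc +0.250/-0.250 → slack +0.250/-0.250; half-tol=0.250, Σhalf²=0.062500
  +B: nom +24.300 → Σnom=-24.800; wc +0.360/-0.360 → slack +0.610/-0.610; half-tol=0.360, Σhalf²=0.192100
  +C: nom +49.700 → Σnom=24.900; wc +0.280/-0.230 → slack +0.890/-0.840; half-tol=0.255, Σhalf²=0.257125
  -D: nom -44.100 → Σnom=-19.200; wc +0.447/-0.447 → slack +1.337/-1.287; half-tol=0.447, Σhalf²=0.456934
  -E: nom -44.010 → Σnom=-63.210; wc +0.170/-0.120 → slack +1.507/-1.407; half-tol=0.145, Σhalf²=0.477959
  -F: nom -48.400 → Σnom=-111.610; wc +0.480/-0.480 → slack +1.987/-1.887; half-tol=0.480, Σhalf²=0.708359
Nominal = -111.610. Worst-case = [-111.610 - 1.887, -111.610 + 1.987] = [-113.497, -109.623]. RSS = √0.708359 = 0.842.

nominal=-111.610 wc=[-113.497,-109.623] rss=0.842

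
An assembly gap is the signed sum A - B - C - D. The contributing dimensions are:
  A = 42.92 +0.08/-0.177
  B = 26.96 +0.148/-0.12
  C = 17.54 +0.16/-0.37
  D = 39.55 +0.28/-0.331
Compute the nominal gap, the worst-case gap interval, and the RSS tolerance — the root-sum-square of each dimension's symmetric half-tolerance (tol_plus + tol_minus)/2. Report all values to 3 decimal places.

Stack each dimension's contribution:
  +A: nom +42.920 → Σnom=42.920; wc +0.080/-0.177 → slack +0.080/-0.177; half-tol=0.129, Σhalf²=0.016512
  -B: nom -26.960 → Σnom=15.960; wc +0.120/-0.148 → slack +0.200/-0.325; half-tol=0.134, Σhalf²=0.034468
  -C: nom -17.540 → Σnom=-1.580; wc +0.370/-0.160 → slack +0.570/-0.485; half-tol=0.265, Σhalf²=0.104693
  -D: nom -39.550 → Σnom=-41.130; wc +0.331/-0.280 → slack +0.901/-0.765; half-tol=0.305, Σhalf²=0.198024
Nominal = -41.130. Worst-case = [-41.130 - 0.765, -41.130 + 0.901] = [-41.895, -40.229]. RSS = √0.198024 = 0.445.

nominal=-41.130 wc=[-41.895,-40.229] rss=0.445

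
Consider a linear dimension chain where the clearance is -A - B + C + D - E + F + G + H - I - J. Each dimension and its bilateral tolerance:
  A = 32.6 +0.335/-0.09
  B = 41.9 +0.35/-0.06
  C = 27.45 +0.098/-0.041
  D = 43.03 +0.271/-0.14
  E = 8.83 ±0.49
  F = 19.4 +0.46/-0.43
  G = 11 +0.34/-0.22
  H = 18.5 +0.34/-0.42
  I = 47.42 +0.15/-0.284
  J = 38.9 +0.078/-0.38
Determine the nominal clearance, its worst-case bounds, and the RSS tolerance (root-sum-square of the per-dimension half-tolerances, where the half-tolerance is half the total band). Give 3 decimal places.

nominal=-50.270 wc=[-52.924,-47.457] rss=0.946

Stack each dimension's contribution:
  -A: nom -32.600 → Σnom=-32.600; wc +0.090/-0.335 → slack +0.090/-0.335; half-tol=0.213, Σhalf²=0.045156
  -B: nom -41.900 → Σnom=-74.500; wc +0.060/-0.350 → slack +0.150/-0.685; half-tol=0.205, Σhalf²=0.087181
  +C: nom +27.450 → Σnom=-47.050; wc +0.098/-0.041 → slack +0.248/-0.726; half-tol=0.070, Σhalf²=0.092011
  +D: nom +43.030 → Σnom=-4.020; wc +0.271/-0.140 → slack +0.519/-0.866; half-tol=0.206, Σhalf²=0.134242
  -E: nom -8.830 → Σnom=-12.850; wc +0.490/-0.490 → slack +1.009/-1.356; half-tol=0.490, Σhalf²=0.374342
  +F: nom +19.400 → Σnom=6.550; wc +0.460/-0.430 → slack +1.469/-1.786; half-tol=0.445, Σhalf²=0.572367
  +G: nom +11.000 → Σnom=17.550; wc +0.340/-0.220 → slack +1.809/-2.006; half-tol=0.280, Σhalf²=0.650767
  +H: nom +18.500 → Σnom=36.050; wc +0.340/-0.420 → slack +2.149/-2.426; half-tol=0.380, Σhalf²=0.795167
  -I: nom -47.420 → Σnom=-11.370; wc +0.284/-0.150 → slack +2.433/-2.576; half-tol=0.217, Σhalf²=0.842256
  -J: nom -38.900 → Σnom=-50.270; wc +0.380/-0.078 → slack +2.813/-2.654; half-tol=0.229, Σhalf²=0.894697
Nominal = -50.270. Worst-case = [-50.270 - 2.654, -50.270 + 2.813] = [-52.924, -47.457]. RSS = √0.894697 = 0.946.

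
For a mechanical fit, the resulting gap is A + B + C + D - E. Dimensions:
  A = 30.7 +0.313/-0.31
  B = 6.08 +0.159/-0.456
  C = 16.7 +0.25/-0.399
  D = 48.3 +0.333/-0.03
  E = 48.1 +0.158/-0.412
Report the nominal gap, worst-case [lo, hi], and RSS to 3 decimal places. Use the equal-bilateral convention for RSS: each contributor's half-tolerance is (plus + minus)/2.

nominal=53.680 wc=[52.327,55.147] rss=0.641

Stack each dimension's contribution:
  +A: nom +30.700 → Σnom=30.700; wc +0.313/-0.310 → slack +0.313/-0.310; half-tol=0.311, Σhalf²=0.097032
  +B: nom +6.080 → Σnom=36.780; wc +0.159/-0.456 → slack +0.472/-0.766; half-tol=0.307, Σhalf²=0.191588
  +C: nom +16.700 → Σnom=53.480; wc +0.250/-0.399 → slack +0.722/-1.165; half-tol=0.325, Σhalf²=0.296889
  +D: nom +48.300 → Σnom=101.780; wc +0.333/-0.030 → slack +1.055/-1.195; half-tol=0.181, Σhalf²=0.329831
  -E: nom -48.100 → Σnom=53.680; wc +0.412/-0.158 → slack +1.467/-1.353; half-tol=0.285, Σhalf²=0.411056
Nominal = 53.680. Worst-case = [53.680 - 1.353, 53.680 + 1.467] = [52.327, 55.147]. RSS = √0.411056 = 0.641.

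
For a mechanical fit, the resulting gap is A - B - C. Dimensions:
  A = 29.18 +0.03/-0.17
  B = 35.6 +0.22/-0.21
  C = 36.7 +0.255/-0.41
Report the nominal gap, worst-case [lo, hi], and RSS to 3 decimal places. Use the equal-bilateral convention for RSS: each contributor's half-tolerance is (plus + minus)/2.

Stack each dimension's contribution:
  +A: nom +29.180 → Σnom=29.180; wc +0.030/-0.170 → slack +0.030/-0.170; half-tol=0.100, Σhalf²=0.010000
  -B: nom -35.600 → Σnom=-6.420; wc +0.210/-0.220 → slack +0.240/-0.390; half-tol=0.215, Σhalf²=0.056225
  -C: nom -36.700 → Σnom=-43.120; wc +0.410/-0.255 → slack +0.650/-0.645; half-tol=0.333, Σhalf²=0.166781
Nominal = -43.120. Worst-case = [-43.120 - 0.645, -43.120 + 0.650] = [-43.765, -42.470]. RSS = √0.166781 = 0.408.

nominal=-43.120 wc=[-43.765,-42.470] rss=0.408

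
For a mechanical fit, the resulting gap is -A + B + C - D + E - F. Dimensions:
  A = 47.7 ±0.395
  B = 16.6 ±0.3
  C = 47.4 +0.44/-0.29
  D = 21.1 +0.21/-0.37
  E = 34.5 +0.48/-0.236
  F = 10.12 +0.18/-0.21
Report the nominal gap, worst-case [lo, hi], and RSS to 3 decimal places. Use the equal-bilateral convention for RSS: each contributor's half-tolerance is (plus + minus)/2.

nominal=19.580 wc=[17.969,21.775] rss=0.793

Stack each dimension's contribution:
  -A: nom -47.700 → Σnom=-47.700; wc +0.395/-0.395 → slack +0.395/-0.395; half-tol=0.395, Σhalf²=0.156025
  +B: nom +16.600 → Σnom=-31.100; wc +0.300/-0.300 → slack +0.695/-0.695; half-tol=0.300, Σhalf²=0.246025
  +C: nom +47.400 → Σnom=16.300; wc +0.440/-0.290 → slack +1.135/-0.985; half-tol=0.365, Σhalf²=0.379250
  -D: nom -21.100 → Σnom=-4.800; wc +0.370/-0.210 → slack +1.505/-1.195; half-tol=0.290, Σhalf²=0.463350
  +E: nom +34.500 → Σnom=29.700; wc +0.480/-0.236 → slack +1.985/-1.431; half-tol=0.358, Σhalf²=0.591514
  -F: nom -10.120 → Σnom=19.580; wc +0.210/-0.180 → slack +2.195/-1.611; half-tol=0.195, Σhalf²=0.629539
Nominal = 19.580. Worst-case = [19.580 - 1.611, 19.580 + 2.195] = [17.969, 21.775]. RSS = √0.629539 = 0.793.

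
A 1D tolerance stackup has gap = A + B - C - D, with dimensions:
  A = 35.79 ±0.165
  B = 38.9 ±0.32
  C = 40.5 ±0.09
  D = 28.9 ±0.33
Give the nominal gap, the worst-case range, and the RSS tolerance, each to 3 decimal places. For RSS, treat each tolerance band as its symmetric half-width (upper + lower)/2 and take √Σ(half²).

nominal=5.290 wc=[4.385,6.195] rss=0.497

Stack each dimension's contribution:
  +A: nom +35.790 → Σnom=35.790; wc +0.165/-0.165 → slack +0.165/-0.165; half-tol=0.165, Σhalf²=0.027225
  +B: nom +38.900 → Σnom=74.690; wc +0.320/-0.320 → slack +0.485/-0.485; half-tol=0.320, Σhalf²=0.129625
  -C: nom -40.500 → Σnom=34.190; wc +0.090/-0.090 → slack +0.575/-0.575; half-tol=0.090, Σhalf²=0.137725
  -D: nom -28.900 → Σnom=5.290; wc +0.330/-0.330 → slack +0.905/-0.905; half-tol=0.330, Σhalf²=0.246625
Nominal = 5.290. Worst-case = [5.290 - 0.905, 5.290 + 0.905] = [4.385, 6.195]. RSS = √0.246625 = 0.497.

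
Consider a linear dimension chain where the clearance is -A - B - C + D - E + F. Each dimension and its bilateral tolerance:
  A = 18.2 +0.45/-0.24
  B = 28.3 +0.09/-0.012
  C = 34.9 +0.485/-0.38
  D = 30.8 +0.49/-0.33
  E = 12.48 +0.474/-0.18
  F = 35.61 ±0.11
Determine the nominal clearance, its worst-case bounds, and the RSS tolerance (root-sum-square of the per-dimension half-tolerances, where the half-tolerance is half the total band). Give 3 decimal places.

Stack each dimension's contribution:
  -A: nom -18.200 → Σnom=-18.200; wc +0.240/-0.450 → slack +0.240/-0.450; half-tol=0.345, Σhalf²=0.119025
  -B: nom -28.300 → Σnom=-46.500; wc +0.012/-0.090 → slack +0.252/-0.540; half-tol=0.051, Σhalf²=0.121626
  -C: nom -34.900 → Σnom=-81.400; wc +0.380/-0.485 → slack +0.632/-1.025; half-tol=0.432, Σhalf²=0.308682
  +D: nom +30.800 → Σnom=-50.600; wc +0.490/-0.330 → slack +1.122/-1.355; half-tol=0.410, Σhalf²=0.476782
  -E: nom -12.480 → Σnom=-63.080; wc +0.180/-0.474 → slack +1.302/-1.829; half-tol=0.327, Σhalf²=0.583711
  +F: nom +35.610 → Σnom=-27.470; wc +0.110/-0.110 → slack +1.412/-1.939; half-tol=0.110, Σhalf²=0.595811
Nominal = -27.470. Worst-case = [-27.470 - 1.939, -27.470 + 1.412] = [-29.409, -26.058]. RSS = √0.595811 = 0.772.

nominal=-27.470 wc=[-29.409,-26.058] rss=0.772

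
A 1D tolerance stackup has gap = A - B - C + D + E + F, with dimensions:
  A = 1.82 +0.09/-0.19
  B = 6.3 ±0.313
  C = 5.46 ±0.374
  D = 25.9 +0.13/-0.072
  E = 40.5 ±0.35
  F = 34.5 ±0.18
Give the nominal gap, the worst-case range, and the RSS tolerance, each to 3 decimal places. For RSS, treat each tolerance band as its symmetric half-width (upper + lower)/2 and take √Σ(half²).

nominal=90.960 wc=[89.481,92.397] rss=0.650

Stack each dimension's contribution:
  +A: nom +1.820 → Σnom=1.820; wc +0.090/-0.190 → slack +0.090/-0.190; half-tol=0.140, Σhalf²=0.019600
  -B: nom -6.300 → Σnom=-4.480; wc +0.313/-0.313 → slack +0.403/-0.503; half-tol=0.313, Σhalf²=0.117569
  -C: nom -5.460 → Σnom=-9.940; wc +0.374/-0.374 → slack +0.777/-0.877; half-tol=0.374, Σhalf²=0.257445
  +D: nom +25.900 → Σnom=15.960; wc +0.130/-0.072 → slack +0.907/-0.949; half-tol=0.101, Σhalf²=0.267646
  +E: nom +40.500 → Σnom=56.460; wc +0.350/-0.350 → slack +1.257/-1.299; half-tol=0.350, Σhalf²=0.390146
  +F: nom +34.500 → Σnom=90.960; wc +0.180/-0.180 → slack +1.437/-1.479; half-tol=0.180, Σhalf²=0.422546
Nominal = 90.960. Worst-case = [90.960 - 1.479, 90.960 + 1.437] = [89.481, 92.397]. RSS = √0.422546 = 0.650.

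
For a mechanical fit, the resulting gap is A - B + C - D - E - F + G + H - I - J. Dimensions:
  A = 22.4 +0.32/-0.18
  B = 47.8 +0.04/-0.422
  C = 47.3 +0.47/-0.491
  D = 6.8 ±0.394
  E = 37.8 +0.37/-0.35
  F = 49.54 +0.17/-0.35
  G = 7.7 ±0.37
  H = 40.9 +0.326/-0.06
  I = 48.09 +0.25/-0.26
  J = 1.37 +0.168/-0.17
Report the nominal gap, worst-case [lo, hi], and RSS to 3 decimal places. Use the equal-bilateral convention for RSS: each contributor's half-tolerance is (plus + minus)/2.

Stack each dimension's contribution:
  +A: nom +22.400 → Σnom=22.400; wc +0.320/-0.180 → slack +0.320/-0.180; half-tol=0.250, Σhalf²=0.062500
  -B: nom -47.800 → Σnom=-25.400; wc +0.422/-0.040 → slack +0.742/-0.220; half-tol=0.231, Σhalf²=0.115861
  +C: nom +47.300 → Σnom=21.900; wc +0.470/-0.491 → slack +1.212/-0.711; half-tol=0.480, Σhalf²=0.346741
  -D: nom -6.800 → Σnom=15.100; wc +0.394/-0.394 → slack +1.606/-1.105; half-tol=0.394, Σhalf²=0.501977
  -E: nom -37.800 → Σnom=-22.700; wc +0.350/-0.370 → slack +1.956/-1.475; half-tol=0.360, Σhalf²=0.631577
  -F: nom -49.540 → Σnom=-72.240; wc +0.350/-0.170 → slack +2.306/-1.645; half-tol=0.260, Σhalf²=0.699177
  +G: nom +7.700 → Σnom=-64.540; wc +0.370/-0.370 → slack +2.676/-2.015; half-tol=0.370, Σhalf²=0.836077
  +H: nom +40.900 → Σnom=-23.640; wc +0.326/-0.060 → slack +3.002/-2.075; half-tol=0.193, Σhalf²=0.873326
  -I: nom -48.090 → Σnom=-71.730; wc +0.260/-0.250 → slack +3.262/-2.325; half-tol=0.255, Σhalf²=0.938351
  -J: nom -1.370 → Σnom=-73.100; wc +0.170/-0.168 → slack +3.432/-2.493; half-tol=0.169, Σhalf²=0.966912
Nominal = -73.100. Worst-case = [-73.100 - 2.493, -73.100 + 3.432] = [-75.593, -69.668]. RSS = √0.966912 = 0.983.

nominal=-73.100 wc=[-75.593,-69.668] rss=0.983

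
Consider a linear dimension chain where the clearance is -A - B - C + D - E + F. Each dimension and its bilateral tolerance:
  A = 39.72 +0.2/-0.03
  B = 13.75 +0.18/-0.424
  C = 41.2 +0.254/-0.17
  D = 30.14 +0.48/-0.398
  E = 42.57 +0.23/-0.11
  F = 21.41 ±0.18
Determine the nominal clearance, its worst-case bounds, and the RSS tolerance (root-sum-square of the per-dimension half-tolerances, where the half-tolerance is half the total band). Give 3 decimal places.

Stack each dimension's contribution:
  -A: nom -39.720 → Σnom=-39.720; wc +0.030/-0.200 → slack +0.030/-0.200; half-tol=0.115, Σhalf²=0.013225
  -B: nom -13.750 → Σnom=-53.470; wc +0.424/-0.180 → slack +0.454/-0.380; half-tol=0.302, Σhalf²=0.104429
  -C: nom -41.200 → Σnom=-94.670; wc +0.170/-0.254 → slack +0.624/-0.634; half-tol=0.212, Σhalf²=0.149373
  +D: nom +30.140 → Σnom=-64.530; wc +0.480/-0.398 → slack +1.104/-1.032; half-tol=0.439, Σhalf²=0.342094
  -E: nom -42.570 → Σnom=-107.100; wc +0.110/-0.230 → slack +1.214/-1.262; half-tol=0.170, Σhalf²=0.370994
  +F: nom +21.410 → Σnom=-85.690; wc +0.180/-0.180 → slack +1.394/-1.442; half-tol=0.180, Σhalf²=0.403394
Nominal = -85.690. Worst-case = [-85.690 - 1.442, -85.690 + 1.394] = [-87.132, -84.296]. RSS = √0.403394 = 0.635.

nominal=-85.690 wc=[-87.132,-84.296] rss=0.635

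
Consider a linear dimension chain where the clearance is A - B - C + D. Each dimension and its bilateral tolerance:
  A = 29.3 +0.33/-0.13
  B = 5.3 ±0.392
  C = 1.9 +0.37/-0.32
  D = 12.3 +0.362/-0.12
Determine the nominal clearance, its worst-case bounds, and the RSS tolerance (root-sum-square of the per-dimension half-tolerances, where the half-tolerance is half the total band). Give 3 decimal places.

nominal=34.400 wc=[33.388,35.804] rss=0.619

Stack each dimension's contribution:
  +A: nom +29.300 → Σnom=29.300; wc +0.330/-0.130 → slack +0.330/-0.130; half-tol=0.230, Σhalf²=0.052900
  -B: nom -5.300 → Σnom=24.000; wc +0.392/-0.392 → slack +0.722/-0.522; half-tol=0.392, Σhalf²=0.206564
  -C: nom -1.900 → Σnom=22.100; wc +0.320/-0.370 → slack +1.042/-0.892; half-tol=0.345, Σhalf²=0.325589
  +D: nom +12.300 → Σnom=34.400; wc +0.362/-0.120 → slack +1.404/-1.012; half-tol=0.241, Σhalf²=0.383670
Nominal = 34.400. Worst-case = [34.400 - 1.012, 34.400 + 1.404] = [33.388, 35.804]. RSS = √0.383670 = 0.619.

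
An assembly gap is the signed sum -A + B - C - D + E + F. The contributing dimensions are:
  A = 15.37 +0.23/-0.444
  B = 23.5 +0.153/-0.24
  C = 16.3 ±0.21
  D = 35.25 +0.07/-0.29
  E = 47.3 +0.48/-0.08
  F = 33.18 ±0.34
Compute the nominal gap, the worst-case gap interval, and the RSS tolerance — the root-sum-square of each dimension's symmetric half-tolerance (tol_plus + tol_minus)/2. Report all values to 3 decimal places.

Stack each dimension's contribution:
  -A: nom -15.370 → Σnom=-15.370; wc +0.444/-0.230 → slack +0.444/-0.230; half-tol=0.337, Σhalf²=0.113569
  +B: nom +23.500 → Σnom=8.130; wc +0.153/-0.240 → slack +0.597/-0.470; half-tol=0.197, Σhalf²=0.152181
  -C: nom -16.300 → Σnom=-8.170; wc +0.210/-0.210 → slack +0.807/-0.680; half-tol=0.210, Σhalf²=0.196281
  -D: nom -35.250 → Σnom=-43.420; wc +0.290/-0.070 → slack +1.097/-0.750; half-tol=0.180, Σhalf²=0.228681
  +E: nom +47.300 → Σnom=3.880; wc +0.480/-0.080 → slack +1.577/-0.830; half-tol=0.280, Σhalf²=0.307081
  +F: nom +33.180 → Σnom=37.060; wc +0.340/-0.340 → slack +1.917/-1.170; half-tol=0.340, Σhalf²=0.422681
Nominal = 37.060. Worst-case = [37.060 - 1.170, 37.060 + 1.917] = [35.890, 38.977]. RSS = √0.422681 = 0.650.

nominal=37.060 wc=[35.890,38.977] rss=0.650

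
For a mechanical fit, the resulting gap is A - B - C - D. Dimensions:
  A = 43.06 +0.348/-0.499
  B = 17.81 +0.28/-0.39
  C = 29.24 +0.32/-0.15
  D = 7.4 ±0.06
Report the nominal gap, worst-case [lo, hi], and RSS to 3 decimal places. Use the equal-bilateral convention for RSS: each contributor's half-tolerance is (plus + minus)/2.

nominal=-11.390 wc=[-12.549,-10.442] rss=0.592

Stack each dimension's contribution:
  +A: nom +43.060 → Σnom=43.060; wc +0.348/-0.499 → slack +0.348/-0.499; half-tol=0.423, Σhalf²=0.179352
  -B: nom -17.810 → Σnom=25.250; wc +0.390/-0.280 → slack +0.738/-0.779; half-tol=0.335, Σhalf²=0.291577
  -C: nom -29.240 → Σnom=-3.990; wc +0.150/-0.320 → slack +0.888/-1.099; half-tol=0.235, Σhalf²=0.346802
  -D: nom -7.400 → Σnom=-11.390; wc +0.060/-0.060 → slack +0.948/-1.159; half-tol=0.060, Σhalf²=0.350402
Nominal = -11.390. Worst-case = [-11.390 - 1.159, -11.390 + 0.948] = [-12.549, -10.442]. RSS = √0.350402 = 0.592.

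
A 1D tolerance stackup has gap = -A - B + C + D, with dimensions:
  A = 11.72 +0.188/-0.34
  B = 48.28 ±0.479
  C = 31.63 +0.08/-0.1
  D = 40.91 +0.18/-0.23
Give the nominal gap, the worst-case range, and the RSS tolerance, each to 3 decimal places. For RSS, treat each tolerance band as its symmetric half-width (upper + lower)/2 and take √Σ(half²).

nominal=12.540 wc=[11.543,13.619] rss=0.591

Stack each dimension's contribution:
  -A: nom -11.720 → Σnom=-11.720; wc +0.340/-0.188 → slack +0.340/-0.188; half-tol=0.264, Σhalf²=0.069696
  -B: nom -48.280 → Σnom=-60.000; wc +0.479/-0.479 → slack +0.819/-0.667; half-tol=0.479, Σhalf²=0.299137
  +C: nom +31.630 → Σnom=-28.370; wc +0.080/-0.100 → slack +0.899/-0.767; half-tol=0.090, Σhalf²=0.307237
  +D: nom +40.910 → Σnom=12.540; wc +0.180/-0.230 → slack +1.079/-0.997; half-tol=0.205, Σhalf²=0.349262
Nominal = 12.540. Worst-case = [12.540 - 0.997, 12.540 + 1.079] = [11.543, 13.619]. RSS = √0.349262 = 0.591.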